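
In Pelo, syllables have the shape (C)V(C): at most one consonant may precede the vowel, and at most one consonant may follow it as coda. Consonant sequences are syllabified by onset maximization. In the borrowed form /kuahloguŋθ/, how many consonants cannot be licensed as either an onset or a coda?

Syllabifying with onset maximization leaves /θ/ stranded (at most one coda consonant is licensed; onsets are limited to one consonant).

1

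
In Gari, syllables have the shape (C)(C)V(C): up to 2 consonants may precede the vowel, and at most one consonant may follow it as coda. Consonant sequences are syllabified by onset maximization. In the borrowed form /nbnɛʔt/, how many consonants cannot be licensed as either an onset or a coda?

2

The consonants /n/, /t/ cannot be parsed into a legal (C)(C)V(C) syllable (at most one coda consonant is licensed; onsets may contain at most 2 consonants).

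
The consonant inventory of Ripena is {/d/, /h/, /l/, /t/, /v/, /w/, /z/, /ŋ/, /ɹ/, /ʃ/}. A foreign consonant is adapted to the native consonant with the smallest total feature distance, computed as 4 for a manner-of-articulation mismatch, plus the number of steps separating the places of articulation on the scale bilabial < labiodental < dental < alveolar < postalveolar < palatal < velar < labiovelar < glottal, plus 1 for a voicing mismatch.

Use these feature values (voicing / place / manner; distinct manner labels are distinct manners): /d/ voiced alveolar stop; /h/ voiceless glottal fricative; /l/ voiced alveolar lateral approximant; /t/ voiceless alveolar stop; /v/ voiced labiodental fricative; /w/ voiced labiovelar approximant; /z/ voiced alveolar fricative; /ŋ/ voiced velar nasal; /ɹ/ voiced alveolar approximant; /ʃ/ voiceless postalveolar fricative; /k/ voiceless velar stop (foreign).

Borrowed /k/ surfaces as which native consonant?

t

/t/ is closest: same manner (stop), place distance 3 (velar→alveolar), same voicing; total 3. Next closest is /d/ at distance 4.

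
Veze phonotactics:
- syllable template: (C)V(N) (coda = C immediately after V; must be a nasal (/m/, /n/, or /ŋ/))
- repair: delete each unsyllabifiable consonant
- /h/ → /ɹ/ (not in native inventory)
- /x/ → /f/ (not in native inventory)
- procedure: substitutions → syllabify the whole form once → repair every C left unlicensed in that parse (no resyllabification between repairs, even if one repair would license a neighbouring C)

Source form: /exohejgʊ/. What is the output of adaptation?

efoɹegʊ

Substitution: /x/ → /f/, /h/ → /ɹ/, giving /efoɹejgʊ/.
Syllabifying with onset maximization leaves /j/ stranded (only a nasal (/m/, /n/, or /ŋ/) is licensed in coda position; onsets are limited to one consonant).
Each unlicensed consonant is deleted: /j/.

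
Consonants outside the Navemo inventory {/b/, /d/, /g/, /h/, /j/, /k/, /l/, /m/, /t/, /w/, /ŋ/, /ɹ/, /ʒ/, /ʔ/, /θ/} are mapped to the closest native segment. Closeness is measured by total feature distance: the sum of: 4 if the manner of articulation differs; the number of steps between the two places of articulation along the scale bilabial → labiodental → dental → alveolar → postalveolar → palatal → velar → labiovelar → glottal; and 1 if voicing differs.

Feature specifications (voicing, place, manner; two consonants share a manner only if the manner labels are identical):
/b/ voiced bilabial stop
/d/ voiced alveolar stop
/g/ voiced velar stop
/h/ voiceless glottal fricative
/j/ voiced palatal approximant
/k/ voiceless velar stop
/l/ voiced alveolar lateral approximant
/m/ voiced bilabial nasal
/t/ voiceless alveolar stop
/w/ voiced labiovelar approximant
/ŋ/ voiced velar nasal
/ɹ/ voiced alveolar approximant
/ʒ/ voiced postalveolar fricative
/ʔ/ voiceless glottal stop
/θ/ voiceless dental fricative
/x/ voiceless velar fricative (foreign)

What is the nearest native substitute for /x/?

/h/ is closest: same manner (fricative), place distance 2 (velar→glottal), same voicing; total 2. Next closest is /ʒ/ at distance 3.

h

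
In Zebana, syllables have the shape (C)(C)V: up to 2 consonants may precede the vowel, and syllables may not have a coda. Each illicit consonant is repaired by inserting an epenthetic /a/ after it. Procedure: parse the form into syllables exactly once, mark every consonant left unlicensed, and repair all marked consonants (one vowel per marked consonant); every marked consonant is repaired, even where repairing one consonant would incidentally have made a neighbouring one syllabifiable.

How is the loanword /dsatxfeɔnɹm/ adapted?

Syllabifying with onset maximization leaves /t/, /n/, /ɹ/, /m/ stranded (no codas are permitted; onsets may contain at most 2 consonants).
Epenthesis after each stranded consonant: /t/ → /ta/, /n/ → /na/, /ɹ/ → /ɹa/, /m/ → /ma/.

dsataxfeɔnaɹama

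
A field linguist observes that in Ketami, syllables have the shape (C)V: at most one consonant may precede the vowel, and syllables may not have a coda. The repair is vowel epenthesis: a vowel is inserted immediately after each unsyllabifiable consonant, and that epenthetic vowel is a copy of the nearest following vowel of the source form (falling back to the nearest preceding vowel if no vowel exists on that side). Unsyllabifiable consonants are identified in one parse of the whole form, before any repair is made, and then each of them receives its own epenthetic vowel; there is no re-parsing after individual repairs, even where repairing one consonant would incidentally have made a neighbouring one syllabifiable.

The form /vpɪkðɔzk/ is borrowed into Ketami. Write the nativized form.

The consonants /v/, /k/, /z/, /k/ cannot be parsed into a legal (C)V syllable (no codas are permitted; onsets are limited to one consonant).
Each unlicensed consonant becomes the onset of a new syllable: /v/ → /vɪ/, /k/ → /kɔ/, /z/ → /zɔ/, /k/ → /kɔ/.

vɪpɪkɔðɔzɔkɔ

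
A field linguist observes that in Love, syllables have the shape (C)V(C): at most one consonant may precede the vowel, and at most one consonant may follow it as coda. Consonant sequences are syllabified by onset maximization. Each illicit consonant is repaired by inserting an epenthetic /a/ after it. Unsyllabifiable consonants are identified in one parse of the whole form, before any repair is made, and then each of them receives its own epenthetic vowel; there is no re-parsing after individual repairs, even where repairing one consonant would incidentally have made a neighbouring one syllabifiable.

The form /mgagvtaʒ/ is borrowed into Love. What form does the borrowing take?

Syllabifying with onset maximization leaves /m/, /v/ stranded (at most one coda consonant is licensed; onsets are limited to one consonant).
Each unlicensed consonant becomes the onset of a new syllable: /m/ → /ma/, /v/ → /va/.

magagvataʒ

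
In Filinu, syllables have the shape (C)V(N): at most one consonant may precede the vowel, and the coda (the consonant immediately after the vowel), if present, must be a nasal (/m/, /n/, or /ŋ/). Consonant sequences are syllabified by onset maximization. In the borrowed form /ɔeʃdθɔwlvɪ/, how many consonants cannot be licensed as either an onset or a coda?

Under (C)V(N), the unsyllabifiable consonants are /ʃ/, /d/, /w/, /l/ (only a nasal (/m/, /n/, or /ŋ/) is licensed in coda position; onsets are limited to one consonant).

4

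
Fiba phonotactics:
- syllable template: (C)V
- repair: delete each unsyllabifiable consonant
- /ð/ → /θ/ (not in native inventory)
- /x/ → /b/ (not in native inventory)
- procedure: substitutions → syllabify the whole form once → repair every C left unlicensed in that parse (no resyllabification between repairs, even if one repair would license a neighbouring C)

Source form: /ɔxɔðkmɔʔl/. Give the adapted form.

Substitution: /x/ → /b/, /ð/ → /θ/, giving /ɔbɔθkmɔʔl/.
Under (C)V, the unsyllabifiable consonants are /θ/, /k/, /ʔ/, /l/ (no codas are permitted; onsets are limited to one consonant).
Each unlicensed consonant is deleted: /θ/, /k/, /ʔ/, /l/.

ɔbɔmɔ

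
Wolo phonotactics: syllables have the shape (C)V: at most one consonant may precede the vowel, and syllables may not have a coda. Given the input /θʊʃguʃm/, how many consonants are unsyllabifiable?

3

Under (C)V, the unsyllabifiable consonants are /ʃ/, /ʃ/, /m/ (no codas are permitted; onsets are limited to one consonant).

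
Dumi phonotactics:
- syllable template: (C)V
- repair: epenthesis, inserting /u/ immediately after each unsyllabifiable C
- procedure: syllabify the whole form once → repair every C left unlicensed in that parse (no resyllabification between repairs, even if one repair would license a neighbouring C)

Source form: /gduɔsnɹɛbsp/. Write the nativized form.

Under (C)V, the unsyllabifiable consonants are /g/, /s/, /n/, /b/, /s/, /p/ (no codas are permitted; onsets are limited to one consonant).
Epenthesis after each stranded consonant: /g/ → /gu/, /s/ → /su/, /n/ → /nu/, /b/ → /bu/, /s/ → /su/, /p/ → /pu/.

guduɔsunuɹɛbusupu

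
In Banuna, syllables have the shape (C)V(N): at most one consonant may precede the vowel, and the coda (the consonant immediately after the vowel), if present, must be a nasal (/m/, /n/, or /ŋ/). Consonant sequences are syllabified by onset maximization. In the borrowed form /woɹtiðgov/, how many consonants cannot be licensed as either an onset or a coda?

Under (C)V(N), the unsyllabifiable consonants are /ɹ/, /ð/, /v/ (only a nasal (/m/, /n/, or /ŋ/) is licensed in coda position; onsets are limited to one consonant).

3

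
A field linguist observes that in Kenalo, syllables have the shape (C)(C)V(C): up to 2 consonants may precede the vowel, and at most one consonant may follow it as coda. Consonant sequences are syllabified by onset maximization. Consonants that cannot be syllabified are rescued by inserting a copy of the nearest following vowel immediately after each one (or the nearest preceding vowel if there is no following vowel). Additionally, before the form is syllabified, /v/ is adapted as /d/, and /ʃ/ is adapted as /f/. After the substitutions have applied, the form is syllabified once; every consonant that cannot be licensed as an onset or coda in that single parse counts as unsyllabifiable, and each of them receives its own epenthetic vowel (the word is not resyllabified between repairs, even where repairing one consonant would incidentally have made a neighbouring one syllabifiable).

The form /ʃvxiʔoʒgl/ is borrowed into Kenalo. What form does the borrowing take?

fidxiʔoʒgolo

Substitution: /ʃ/ → /f/, /v/ → /d/, giving /fdxiʔoʒgl/.
The consonants /f/, /g/, /l/ cannot be parsed into a legal (C)(C)V(C) syllable (at most one coda consonant is licensed; onsets may contain at most 2 consonants).
Inserting the epenthetic vowel yields /f/ → /fi/, /g/ → /go/, /l/ → /lo/.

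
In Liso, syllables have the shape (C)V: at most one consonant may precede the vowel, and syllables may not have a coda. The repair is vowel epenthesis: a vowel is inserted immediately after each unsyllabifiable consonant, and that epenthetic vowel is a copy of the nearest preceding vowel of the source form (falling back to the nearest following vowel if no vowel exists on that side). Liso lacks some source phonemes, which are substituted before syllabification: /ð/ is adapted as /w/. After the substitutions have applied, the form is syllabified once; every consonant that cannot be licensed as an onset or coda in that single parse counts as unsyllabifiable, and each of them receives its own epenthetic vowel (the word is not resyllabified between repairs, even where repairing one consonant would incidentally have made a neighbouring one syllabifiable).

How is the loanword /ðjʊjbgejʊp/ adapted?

wʊjʊjʊbʊgejʊpʊ

Substitution: /ð/ → /w/, giving /wjʊjbgejʊp/.
Syllabifying with onset maximization leaves /w/, /j/, /b/, /p/ stranded (no codas are permitted; onsets are limited to one consonant).
Epenthesis after each stranded consonant: /w/ → /wʊ/, /j/ → /jʊ/, /b/ → /bʊ/, /p/ → /pʊ/.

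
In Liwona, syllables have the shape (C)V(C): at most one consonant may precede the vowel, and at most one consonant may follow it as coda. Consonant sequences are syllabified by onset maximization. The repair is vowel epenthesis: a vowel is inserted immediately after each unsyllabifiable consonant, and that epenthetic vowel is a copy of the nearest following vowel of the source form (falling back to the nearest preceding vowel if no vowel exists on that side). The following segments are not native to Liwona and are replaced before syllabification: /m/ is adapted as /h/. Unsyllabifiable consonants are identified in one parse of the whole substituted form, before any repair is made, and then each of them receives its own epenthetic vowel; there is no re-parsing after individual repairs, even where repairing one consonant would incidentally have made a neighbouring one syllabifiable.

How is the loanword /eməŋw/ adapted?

Substitution: /m/ → /h/, giving /ehəŋw/.
Syllabifying with onset maximization leaves /w/ stranded (at most one coda consonant is licensed; onsets are limited to one consonant).
Epenthesis after each stranded consonant: /w/ → /wə/.

ehəŋwə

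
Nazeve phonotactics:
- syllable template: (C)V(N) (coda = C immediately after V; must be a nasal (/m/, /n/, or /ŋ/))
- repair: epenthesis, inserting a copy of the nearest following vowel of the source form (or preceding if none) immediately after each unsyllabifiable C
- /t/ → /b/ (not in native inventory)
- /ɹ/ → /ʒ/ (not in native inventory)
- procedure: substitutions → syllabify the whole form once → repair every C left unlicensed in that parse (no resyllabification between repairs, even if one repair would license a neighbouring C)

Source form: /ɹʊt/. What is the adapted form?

ʒʊbʊ

Substitution: /ɹ/ → /ʒ/, /t/ → /b/, giving /ʒʊb/.
Under (C)V(N), the unsyllabifiable consonants are /b/ (only a nasal (/m/, /n/, or /ŋ/) is licensed in coda position; onsets are limited to one consonant).
Inserting the epenthetic vowel yields /b/ → /bʊ/.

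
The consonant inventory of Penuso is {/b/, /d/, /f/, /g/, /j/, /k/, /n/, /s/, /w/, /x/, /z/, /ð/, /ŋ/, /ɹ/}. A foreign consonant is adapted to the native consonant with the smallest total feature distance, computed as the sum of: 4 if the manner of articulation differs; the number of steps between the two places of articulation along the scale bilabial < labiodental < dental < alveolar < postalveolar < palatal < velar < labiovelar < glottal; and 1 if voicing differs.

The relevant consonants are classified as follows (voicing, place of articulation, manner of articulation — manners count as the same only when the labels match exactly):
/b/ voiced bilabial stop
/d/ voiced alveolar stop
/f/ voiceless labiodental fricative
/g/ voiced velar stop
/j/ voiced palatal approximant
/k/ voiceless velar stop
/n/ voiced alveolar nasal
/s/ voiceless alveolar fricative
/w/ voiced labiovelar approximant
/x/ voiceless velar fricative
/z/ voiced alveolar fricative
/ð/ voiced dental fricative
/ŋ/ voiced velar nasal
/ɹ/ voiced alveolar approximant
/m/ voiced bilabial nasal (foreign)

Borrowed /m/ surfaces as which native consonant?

n

/n/ is closest: same manner (nasal), place distance 3 (bilabial→alveolar), same voicing; total 3. Next closest is /b/ at distance 4.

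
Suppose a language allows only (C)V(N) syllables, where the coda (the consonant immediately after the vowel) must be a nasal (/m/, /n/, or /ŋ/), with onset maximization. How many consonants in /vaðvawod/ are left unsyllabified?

The consonants /ð/, /d/ cannot be parsed into a legal (C)V(N) syllable (only a nasal (/m/, /n/, or /ŋ/) is licensed in coda position; onsets are limited to one consonant).

2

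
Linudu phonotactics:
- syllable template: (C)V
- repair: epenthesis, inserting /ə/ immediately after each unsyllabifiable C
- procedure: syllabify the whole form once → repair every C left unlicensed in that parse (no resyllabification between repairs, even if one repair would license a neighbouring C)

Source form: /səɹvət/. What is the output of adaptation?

The consonants /ɹ/, /t/ cannot be parsed into a legal (C)V syllable (no codas are permitted; onsets are limited to one consonant).
Inserting the epenthetic vowel yields /ɹ/ → /ɹə/, /t/ → /tə/.

səɹəvətə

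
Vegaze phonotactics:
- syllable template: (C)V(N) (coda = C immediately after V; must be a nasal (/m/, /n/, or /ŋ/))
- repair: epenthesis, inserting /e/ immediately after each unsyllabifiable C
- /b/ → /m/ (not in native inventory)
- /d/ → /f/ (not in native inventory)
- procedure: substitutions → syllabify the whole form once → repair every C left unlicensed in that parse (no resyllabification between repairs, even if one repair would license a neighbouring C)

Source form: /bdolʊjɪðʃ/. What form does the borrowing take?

Substitution: /b/ → /m/, /d/ → /f/, giving /mfolʊjɪðʃ/.
The consonants /m/, /ð/, /ʃ/ cannot be parsed into a legal (C)V(N) syllable (only a nasal (/m/, /n/, or /ŋ/) is licensed in coda position; onsets are limited to one consonant).
Epenthesis after each stranded consonant: /m/ → /me/, /ð/ → /ðe/, /ʃ/ → /ʃe/.

mefolʊjɪðeʃe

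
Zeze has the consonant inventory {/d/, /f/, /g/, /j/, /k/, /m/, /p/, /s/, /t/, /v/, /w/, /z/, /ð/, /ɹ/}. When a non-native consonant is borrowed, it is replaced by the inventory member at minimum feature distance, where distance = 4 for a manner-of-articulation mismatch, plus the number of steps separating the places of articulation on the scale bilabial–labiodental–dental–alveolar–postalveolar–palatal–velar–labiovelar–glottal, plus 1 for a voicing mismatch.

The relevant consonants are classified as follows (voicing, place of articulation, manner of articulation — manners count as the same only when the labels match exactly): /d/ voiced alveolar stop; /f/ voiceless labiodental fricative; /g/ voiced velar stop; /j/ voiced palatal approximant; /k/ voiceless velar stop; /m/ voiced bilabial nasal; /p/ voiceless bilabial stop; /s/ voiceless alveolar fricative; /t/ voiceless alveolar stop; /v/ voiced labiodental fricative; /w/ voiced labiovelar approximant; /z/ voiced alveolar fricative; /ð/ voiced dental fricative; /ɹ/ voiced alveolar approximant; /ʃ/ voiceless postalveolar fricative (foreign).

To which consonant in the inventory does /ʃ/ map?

s

/s/ is closest: same manner (fricative), place distance 1 (postalveolar→alveolar), same voicing; total 1. Next closest is /z/ at distance 2.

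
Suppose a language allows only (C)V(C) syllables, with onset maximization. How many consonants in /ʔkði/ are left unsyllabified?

Under (C)V(C), the unsyllabifiable consonants are /ʔ/, /k/ (at most one coda consonant is licensed; onsets are limited to one consonant).

2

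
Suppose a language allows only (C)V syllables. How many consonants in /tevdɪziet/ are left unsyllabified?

2

Syllabifying with onset maximization leaves /v/, /t/ stranded (no codas are permitted; onsets are limited to one consonant).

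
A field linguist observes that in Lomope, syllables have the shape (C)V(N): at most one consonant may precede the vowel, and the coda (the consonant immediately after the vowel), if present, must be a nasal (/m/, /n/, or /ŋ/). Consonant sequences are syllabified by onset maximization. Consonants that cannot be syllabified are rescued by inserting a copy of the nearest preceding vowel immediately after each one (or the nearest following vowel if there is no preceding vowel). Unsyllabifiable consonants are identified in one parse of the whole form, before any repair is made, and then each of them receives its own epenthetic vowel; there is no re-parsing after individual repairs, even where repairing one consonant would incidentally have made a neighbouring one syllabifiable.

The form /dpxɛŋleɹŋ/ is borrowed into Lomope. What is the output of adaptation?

Syllabifying with onset maximization leaves /d/, /p/, /ɹ/, /ŋ/ stranded (only a nasal (/m/, /n/, or /ŋ/) is licensed in coda position; onsets are limited to one consonant).
Epenthesis after each stranded consonant: /d/ → /dɛ/, /p/ → /pɛ/, /ɹ/ → /ɹe/, /ŋ/ → /ŋe/.

dɛpɛxɛŋleɹeŋe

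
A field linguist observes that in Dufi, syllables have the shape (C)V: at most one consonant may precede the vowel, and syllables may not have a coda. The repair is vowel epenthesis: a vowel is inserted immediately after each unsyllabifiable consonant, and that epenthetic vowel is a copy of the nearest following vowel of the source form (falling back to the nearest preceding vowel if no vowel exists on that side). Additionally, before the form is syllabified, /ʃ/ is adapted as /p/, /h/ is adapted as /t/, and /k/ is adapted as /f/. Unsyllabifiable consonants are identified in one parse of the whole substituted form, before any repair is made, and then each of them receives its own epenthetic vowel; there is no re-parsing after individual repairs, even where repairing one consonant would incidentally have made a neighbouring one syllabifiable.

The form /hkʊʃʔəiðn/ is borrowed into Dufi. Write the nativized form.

tʊfʊpəʔəiðini

Substitution: /h/ → /t/, /k/ → /f/, /ʃ/ → /p/, giving /tfʊpʔəiðn/.
Under (C)V, the unsyllabifiable consonants are /t/, /p/, /ð/, /n/ (no codas are permitted; onsets are limited to one consonant).
Each unlicensed consonant becomes the onset of a new syllable: /t/ → /tʊ/, /p/ → /pə/, /ð/ → /ði/, /n/ → /ni/.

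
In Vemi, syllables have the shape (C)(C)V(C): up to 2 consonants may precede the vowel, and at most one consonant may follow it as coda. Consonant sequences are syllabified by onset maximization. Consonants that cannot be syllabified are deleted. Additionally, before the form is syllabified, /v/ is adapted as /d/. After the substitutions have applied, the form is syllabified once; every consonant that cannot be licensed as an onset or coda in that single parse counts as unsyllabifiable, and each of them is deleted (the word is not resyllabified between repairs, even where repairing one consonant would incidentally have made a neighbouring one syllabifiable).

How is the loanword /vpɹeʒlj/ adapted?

Substitution: /v/ → /d/, giving /dpɹeʒlj/.
Syllabifying with onset maximization leaves /d/, /l/, /j/ stranded (at most one coda consonant is licensed; onsets may contain at most 2 consonants).
Each unlicensed consonant is deleted: /d/, /l/, /j/.

pɹeʒ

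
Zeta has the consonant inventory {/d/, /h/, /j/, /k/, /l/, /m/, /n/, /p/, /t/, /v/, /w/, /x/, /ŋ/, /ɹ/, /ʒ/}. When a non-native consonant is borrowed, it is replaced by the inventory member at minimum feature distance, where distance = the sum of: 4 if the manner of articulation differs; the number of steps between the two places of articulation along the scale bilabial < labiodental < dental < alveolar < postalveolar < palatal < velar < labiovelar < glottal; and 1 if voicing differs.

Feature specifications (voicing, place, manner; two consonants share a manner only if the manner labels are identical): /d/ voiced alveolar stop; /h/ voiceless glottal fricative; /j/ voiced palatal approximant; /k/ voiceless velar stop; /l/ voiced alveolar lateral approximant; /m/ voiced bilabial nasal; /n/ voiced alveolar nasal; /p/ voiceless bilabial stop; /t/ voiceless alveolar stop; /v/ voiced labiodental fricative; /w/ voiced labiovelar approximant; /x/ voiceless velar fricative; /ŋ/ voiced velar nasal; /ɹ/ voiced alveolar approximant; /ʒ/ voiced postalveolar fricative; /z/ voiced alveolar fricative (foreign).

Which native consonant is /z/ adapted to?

/ʒ/ is closest: same manner (fricative), place distance 1 (alveolar→postalveolar), same voicing; total 1. Next closest is /v/ at distance 2.

ʒ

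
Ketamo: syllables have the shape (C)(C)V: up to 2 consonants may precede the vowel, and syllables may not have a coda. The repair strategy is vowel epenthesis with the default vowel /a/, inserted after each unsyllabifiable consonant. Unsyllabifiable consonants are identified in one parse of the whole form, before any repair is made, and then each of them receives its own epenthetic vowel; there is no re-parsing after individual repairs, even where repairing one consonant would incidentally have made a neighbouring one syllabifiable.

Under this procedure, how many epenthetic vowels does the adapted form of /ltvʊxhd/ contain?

The unsyllabifiable consonants are /l/, /x/, /h/, /d/; each receives one epenthetic vowel.

4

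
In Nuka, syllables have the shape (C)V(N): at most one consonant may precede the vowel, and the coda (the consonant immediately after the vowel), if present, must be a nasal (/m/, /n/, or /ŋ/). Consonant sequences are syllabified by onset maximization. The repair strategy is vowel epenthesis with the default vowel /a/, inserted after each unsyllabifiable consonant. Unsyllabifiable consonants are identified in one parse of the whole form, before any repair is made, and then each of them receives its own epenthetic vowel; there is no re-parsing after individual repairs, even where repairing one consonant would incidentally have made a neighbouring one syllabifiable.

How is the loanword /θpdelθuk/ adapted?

θapadelaθuka

Syllabifying with onset maximization leaves /θ/, /p/, /l/, /k/ stranded (only a nasal (/m/, /n/, or /ŋ/) is licensed in coda position; onsets are limited to one consonant).
Inserting the epenthetic vowel yields /θ/ → /θa/, /p/ → /pa/, /l/ → /la/, /k/ → /ka/.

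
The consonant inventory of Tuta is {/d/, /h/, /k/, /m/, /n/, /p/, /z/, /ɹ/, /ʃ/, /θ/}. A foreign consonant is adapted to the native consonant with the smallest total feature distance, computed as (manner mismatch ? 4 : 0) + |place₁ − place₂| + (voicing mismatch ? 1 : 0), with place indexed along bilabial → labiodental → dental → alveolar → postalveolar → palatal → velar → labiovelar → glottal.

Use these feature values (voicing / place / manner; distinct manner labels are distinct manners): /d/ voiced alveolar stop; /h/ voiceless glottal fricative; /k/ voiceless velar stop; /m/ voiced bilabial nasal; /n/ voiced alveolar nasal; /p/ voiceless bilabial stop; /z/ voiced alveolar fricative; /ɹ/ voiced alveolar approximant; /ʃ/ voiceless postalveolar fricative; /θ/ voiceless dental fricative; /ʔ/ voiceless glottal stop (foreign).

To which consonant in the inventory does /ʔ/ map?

k

/k/ is closest: same manner (stop), place distance 2 (glottal→velar), same voicing; total 2. Next closest is /h/ at distance 4.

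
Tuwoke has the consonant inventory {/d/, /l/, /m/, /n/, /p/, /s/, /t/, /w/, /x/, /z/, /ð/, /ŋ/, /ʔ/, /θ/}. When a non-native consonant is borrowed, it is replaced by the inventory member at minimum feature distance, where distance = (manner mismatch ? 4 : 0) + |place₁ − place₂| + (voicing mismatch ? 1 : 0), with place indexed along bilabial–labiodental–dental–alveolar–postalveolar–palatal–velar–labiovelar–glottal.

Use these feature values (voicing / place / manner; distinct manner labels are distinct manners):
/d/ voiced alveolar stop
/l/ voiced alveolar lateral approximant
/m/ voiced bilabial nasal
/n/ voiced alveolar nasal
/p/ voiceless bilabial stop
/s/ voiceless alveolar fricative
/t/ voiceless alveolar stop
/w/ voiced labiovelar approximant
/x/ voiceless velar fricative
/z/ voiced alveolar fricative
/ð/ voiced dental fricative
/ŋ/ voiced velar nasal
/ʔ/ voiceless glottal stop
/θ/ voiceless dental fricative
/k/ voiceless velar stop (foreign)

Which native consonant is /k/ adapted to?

/ʔ/ is closest: same manner (stop), place distance 2 (velar→glottal), same voicing; total 2. Next closest is /t/ at distance 3.

ʔ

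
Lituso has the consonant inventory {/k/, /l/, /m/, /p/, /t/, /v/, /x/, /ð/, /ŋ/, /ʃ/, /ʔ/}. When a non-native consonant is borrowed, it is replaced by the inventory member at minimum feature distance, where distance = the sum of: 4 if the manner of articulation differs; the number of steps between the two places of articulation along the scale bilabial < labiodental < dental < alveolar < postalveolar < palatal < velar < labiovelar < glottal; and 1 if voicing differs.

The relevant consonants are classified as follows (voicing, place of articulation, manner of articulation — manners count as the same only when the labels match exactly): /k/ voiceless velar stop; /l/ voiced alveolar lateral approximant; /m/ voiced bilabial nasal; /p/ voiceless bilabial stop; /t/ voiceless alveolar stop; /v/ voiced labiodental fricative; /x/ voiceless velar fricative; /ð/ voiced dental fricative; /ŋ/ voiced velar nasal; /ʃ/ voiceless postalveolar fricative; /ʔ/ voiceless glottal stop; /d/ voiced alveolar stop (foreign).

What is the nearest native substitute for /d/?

t

/t/ is closest: same manner (stop), place distance 0 (alveolar→alveolar), voicing differs (+1); total 1. Next closest is /k/ at distance 4.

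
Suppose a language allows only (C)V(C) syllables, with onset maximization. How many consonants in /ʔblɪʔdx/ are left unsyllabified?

Syllabifying with onset maximization leaves /ʔ/, /b/, /d/, /x/ stranded (at most one coda consonant is licensed; onsets are limited to one consonant).

4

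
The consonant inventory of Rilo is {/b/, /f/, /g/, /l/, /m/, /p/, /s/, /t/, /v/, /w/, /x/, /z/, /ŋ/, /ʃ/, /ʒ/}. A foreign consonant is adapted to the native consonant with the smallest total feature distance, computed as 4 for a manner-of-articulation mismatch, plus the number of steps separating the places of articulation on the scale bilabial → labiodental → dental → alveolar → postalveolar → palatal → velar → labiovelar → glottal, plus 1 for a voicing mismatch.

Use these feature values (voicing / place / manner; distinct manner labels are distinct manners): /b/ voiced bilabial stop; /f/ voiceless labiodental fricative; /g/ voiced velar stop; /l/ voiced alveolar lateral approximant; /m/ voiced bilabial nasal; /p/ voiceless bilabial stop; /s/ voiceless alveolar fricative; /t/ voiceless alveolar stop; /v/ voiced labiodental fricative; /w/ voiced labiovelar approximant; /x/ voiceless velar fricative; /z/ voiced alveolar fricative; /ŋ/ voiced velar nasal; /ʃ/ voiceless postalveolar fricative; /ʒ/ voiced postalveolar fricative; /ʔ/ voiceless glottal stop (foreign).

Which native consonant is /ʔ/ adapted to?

/g/ is closest: same manner (stop), place distance 2 (glottal→velar), voicing differs (+1); total 3. Next closest is /t/ at distance 5.

g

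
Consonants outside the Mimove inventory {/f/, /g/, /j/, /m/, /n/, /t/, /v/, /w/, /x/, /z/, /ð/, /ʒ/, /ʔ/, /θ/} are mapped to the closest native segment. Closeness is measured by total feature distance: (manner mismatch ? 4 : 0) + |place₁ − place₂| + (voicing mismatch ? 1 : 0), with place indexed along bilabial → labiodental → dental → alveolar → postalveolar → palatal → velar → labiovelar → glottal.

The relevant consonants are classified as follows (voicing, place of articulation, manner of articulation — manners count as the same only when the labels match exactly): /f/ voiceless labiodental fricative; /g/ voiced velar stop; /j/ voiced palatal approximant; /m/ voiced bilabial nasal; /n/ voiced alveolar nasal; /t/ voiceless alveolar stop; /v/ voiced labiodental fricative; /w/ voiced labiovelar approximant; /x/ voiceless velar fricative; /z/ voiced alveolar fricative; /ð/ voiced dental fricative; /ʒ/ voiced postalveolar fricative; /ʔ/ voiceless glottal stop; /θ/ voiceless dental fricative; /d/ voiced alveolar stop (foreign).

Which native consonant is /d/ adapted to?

/t/ is closest: same manner (stop), place distance 0 (alveolar→alveolar), voicing differs (+1); total 1. Next closest is /g/ at distance 3.

t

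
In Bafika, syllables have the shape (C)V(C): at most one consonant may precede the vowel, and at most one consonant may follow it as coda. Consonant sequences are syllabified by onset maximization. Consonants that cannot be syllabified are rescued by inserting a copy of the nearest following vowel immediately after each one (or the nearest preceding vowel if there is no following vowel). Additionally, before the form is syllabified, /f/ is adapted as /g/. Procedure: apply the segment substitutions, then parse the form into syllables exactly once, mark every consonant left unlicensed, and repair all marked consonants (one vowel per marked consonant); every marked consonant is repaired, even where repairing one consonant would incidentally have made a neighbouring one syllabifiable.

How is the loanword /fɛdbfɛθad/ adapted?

gɛdbɛgɛθad

Substitution: /f/ → /g/, giving /gɛdbgɛθad/.
Syllabifying with onset maximization leaves /b/ stranded (at most one coda consonant is licensed; onsets are limited to one consonant).
Each unlicensed consonant becomes the onset of a new syllable: /b/ → /bɛ/.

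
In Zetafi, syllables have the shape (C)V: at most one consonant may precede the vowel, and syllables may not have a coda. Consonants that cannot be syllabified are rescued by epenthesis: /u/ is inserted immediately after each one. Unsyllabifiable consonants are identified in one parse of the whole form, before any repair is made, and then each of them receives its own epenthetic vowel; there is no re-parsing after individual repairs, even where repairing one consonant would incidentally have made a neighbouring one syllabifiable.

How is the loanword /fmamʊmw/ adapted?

fumamʊmuwu

The consonants /f/, /m/, /w/ cannot be parsed into a legal (C)V syllable (no codas are permitted; onsets are limited to one consonant).
Each unlicensed consonant becomes the onset of a new syllable: /f/ → /fu/, /m/ → /mu/, /w/ → /wu/.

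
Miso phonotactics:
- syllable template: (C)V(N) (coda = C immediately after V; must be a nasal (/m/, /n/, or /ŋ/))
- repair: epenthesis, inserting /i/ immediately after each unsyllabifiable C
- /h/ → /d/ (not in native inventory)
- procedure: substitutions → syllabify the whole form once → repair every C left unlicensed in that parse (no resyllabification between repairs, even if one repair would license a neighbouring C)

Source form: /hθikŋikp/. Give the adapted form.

diθikiŋikipi

Substitution: /h/ → /d/, giving /dθikŋikp/.
The consonants /d/, /k/, /k/, /p/ cannot be parsed into a legal (C)V(N) syllable (only a nasal (/m/, /n/, or /ŋ/) is licensed in coda position; onsets are limited to one consonant).
Epenthesis after each stranded consonant: /d/ → /di/, /k/ → /ki/, /k/ → /ki/, /p/ → /pi/.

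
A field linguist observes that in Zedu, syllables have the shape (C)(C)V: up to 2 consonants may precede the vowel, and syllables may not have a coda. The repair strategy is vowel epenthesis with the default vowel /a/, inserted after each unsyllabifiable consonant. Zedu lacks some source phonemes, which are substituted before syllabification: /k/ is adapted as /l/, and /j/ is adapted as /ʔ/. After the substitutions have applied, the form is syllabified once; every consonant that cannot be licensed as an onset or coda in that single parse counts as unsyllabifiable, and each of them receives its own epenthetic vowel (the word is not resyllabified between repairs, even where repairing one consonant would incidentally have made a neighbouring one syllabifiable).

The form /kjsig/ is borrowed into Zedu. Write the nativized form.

Substitution: /k/ → /l/, /j/ → /ʔ/, giving /lʔsig/.
Under (C)(C)V, the unsyllabifiable consonants are /l/, /g/ (no codas are permitted; onsets may contain at most 2 consonants).
Each unlicensed consonant becomes the onset of a new syllable: /l/ → /la/, /g/ → /ga/.

laʔsiga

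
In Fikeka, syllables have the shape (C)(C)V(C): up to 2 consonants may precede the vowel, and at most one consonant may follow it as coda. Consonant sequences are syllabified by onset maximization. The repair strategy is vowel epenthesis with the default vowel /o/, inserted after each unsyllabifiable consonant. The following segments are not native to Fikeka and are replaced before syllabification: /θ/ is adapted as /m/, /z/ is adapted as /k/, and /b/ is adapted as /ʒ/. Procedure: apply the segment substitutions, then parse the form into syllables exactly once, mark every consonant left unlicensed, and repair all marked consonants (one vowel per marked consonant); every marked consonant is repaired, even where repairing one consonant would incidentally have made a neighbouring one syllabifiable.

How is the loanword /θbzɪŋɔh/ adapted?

moʒkɪŋɔh

Substitution: /θ/ → /m/, /b/ → /ʒ/, /z/ → /k/, giving /mʒkɪŋɔh/.
The consonants /m/ cannot be parsed into a legal (C)(C)V(C) syllable (at most one coda consonant is licensed; onsets may contain at most 2 consonants).
Each unlicensed consonant becomes the onset of a new syllable: /m/ → /mo/.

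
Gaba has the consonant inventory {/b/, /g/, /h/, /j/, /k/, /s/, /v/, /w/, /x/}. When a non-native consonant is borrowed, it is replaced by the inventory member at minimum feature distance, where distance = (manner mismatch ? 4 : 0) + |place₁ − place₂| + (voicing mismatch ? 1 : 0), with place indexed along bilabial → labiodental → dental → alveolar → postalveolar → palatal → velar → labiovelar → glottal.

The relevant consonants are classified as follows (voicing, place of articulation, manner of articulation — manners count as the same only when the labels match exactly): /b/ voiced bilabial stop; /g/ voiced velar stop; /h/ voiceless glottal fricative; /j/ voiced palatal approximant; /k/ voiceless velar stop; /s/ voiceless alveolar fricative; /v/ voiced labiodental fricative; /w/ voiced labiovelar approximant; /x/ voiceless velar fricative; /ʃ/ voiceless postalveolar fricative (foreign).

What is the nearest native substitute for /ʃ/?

s

/s/ is closest: same manner (fricative), place distance 1 (postalveolar→alveolar), same voicing; total 1. Next closest is /x/ at distance 2.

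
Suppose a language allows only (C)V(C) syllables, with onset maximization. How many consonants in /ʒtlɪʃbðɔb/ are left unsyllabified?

3

The consonants /ʒ/, /t/, /b/ cannot be parsed into a legal (C)V(C) syllable (at most one coda consonant is licensed; onsets are limited to one consonant).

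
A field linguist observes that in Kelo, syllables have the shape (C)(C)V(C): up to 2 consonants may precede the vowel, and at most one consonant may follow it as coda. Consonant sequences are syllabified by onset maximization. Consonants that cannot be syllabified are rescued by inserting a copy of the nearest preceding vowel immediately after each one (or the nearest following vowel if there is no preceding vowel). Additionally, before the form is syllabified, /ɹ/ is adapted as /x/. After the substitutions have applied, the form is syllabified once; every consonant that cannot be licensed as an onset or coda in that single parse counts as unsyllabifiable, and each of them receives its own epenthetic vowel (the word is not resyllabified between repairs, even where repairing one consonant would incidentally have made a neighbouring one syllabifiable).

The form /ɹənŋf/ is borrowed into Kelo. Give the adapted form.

Substitution: /ɹ/ → /x/, giving /xənŋf/.
The consonants /ŋ/, /f/ cannot be parsed into a legal (C)(C)V(C) syllable (at most one coda consonant is licensed; onsets may contain at most 2 consonants).
Epenthesis after each stranded consonant: /ŋ/ → /ŋə/, /f/ → /fə/.

xənŋəfə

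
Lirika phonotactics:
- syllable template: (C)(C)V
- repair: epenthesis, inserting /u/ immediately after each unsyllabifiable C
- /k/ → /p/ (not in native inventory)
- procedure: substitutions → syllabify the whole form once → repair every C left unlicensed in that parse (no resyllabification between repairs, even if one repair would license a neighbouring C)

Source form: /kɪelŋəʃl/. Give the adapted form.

Substitution: /k/ → /p/, giving /pɪelŋəʃl/.
The consonants /ʃ/, /l/ cannot be parsed into a legal (C)(C)V syllable (no codas are permitted; onsets may contain at most 2 consonants).
Each unlicensed consonant becomes the onset of a new syllable: /ʃ/ → /ʃu/, /l/ → /lu/.

pɪelŋəʃulu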